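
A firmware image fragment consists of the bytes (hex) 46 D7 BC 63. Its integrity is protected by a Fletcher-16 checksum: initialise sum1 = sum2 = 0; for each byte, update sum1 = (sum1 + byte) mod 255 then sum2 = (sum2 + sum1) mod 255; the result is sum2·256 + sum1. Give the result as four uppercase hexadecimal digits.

7D3E

Running sums (mod 255):
  after byte 0 (46): sum1=70, sum2=70
  after byte 1 (D7): sum1=30, sum2=100
  after byte 2 (BC): sum1=218, sum2=63
  after byte 3 (63): sum1=62, sum2=125
Checksum = sum2·256 + sum1 = 125·256 + 62 = 32062 = 0x7D3E.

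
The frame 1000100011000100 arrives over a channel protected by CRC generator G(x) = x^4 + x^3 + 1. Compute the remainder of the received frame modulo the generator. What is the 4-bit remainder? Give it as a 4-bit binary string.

0000

Modulo-2 division of 1000100011000100 by 11001:
  pos 0: 10001 XOR 11001 = 01000
  pos 1: 10000 XOR 11001 = 01001
  pos 2: 10010 XOR 11001 = 01011
  pos 3: 10110 XOR 11001 = 01111
  pos 4: 11111 XOR 11001 = 00110
  pos 6: 11010 XOR 11001 = 00011
  pos 9: 11001 XOR 11001 = 00000
Remainder = 0000 (zero — the frame passes the CRC check).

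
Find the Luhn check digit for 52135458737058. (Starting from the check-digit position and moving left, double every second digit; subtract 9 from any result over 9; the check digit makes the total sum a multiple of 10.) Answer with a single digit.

Partial digits right→left: 8 5 0 7 3 7 8 5 4 5 3 1 2 5
Double every second digit counting from the check-digit position (so the 1st, 3rd, 5th, ... of the partial from the right).
  doubled (with −9 where >9): 7 0 6 7 8 6 4 → sum 38
  kept as-is: 5 7 7 5 5 1 5 → sum 35
Total = 38 + 35 = 73.
Check digit = (10 − (73 mod 10)) mod 10 = 7.

7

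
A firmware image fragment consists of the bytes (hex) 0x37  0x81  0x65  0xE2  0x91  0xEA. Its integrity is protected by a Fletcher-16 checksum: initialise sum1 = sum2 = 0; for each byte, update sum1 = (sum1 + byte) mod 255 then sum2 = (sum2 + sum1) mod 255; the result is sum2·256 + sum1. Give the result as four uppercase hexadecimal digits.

Running sums (mod 255):
  after byte 0 (0x37): sum1=55, sum2=55
  after byte 1 (0x81): sum1=184, sum2=239
  after byte 2 (0x65): sum1=30, sum2=14
  after byte 3 (0xE2): sum1=1, sum2=15
  after byte 4 (0x91): sum1=146, sum2=161
  after byte 5 (0xEA): sum1=125, sum2=31
Checksum = sum2·256 + sum1 = 31·256 + 125 = 8061 = 0x1F7D.

1F7D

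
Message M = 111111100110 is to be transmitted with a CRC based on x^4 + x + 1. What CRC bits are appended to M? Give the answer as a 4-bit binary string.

Append 4 zeros: 1111111001100000. Divide by 10011 (XOR where the leading bit is 1):
  pos 0: 11111 XOR 10011 = 01100
  pos 1: 11001 XOR 10011 = 01010
  pos 2: 10101 XOR 10011 = 00110
  pos 4: 11000 XOR 10011 = 01011
  pos 5: 10111 XOR 10011 = 00100
  pos 7: 10010 XOR 10011 = 00001
  pos 11: 10000 XOR 10011 = 00011
Remainder (last 4 bits) = 0011. This is the CRC / FCS.

0011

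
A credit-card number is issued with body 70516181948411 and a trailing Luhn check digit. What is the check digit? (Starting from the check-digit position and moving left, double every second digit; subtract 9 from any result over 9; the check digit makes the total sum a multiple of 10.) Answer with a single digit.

2

Partial digits right→left: 1 1 4 8 4 9 1 8 1 6 1 5 0 7
Double every second digit counting from the check-digit position (so the 1st, 3rd, 5th, ... of the partial from the right).
  doubled (with −9 where >9): 2 8 8 2 2 2 0 → sum 24
  kept as-is: 1 8 9 8 6 5 7 → sum 44
Total = 24 + 44 = 68.
Check digit = (10 − (68 mod 10)) mod 10 = 2.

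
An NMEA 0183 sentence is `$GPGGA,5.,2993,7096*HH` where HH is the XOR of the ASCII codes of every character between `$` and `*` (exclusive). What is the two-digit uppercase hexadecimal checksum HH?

XOR the ASCII codes of the payload characters:
  'G' = 0x47 → acc = 0x47
  'P' = 0x50 → acc = 0x17
  'G' = 0x47 → acc = 0x50
  'G' = 0x47 → acc = 0x17
  'A' = 0x41 → acc = 0x56
  ',' = 0x2C → acc = 0x7A
  '5' = 0x35 → acc = 0x4F
  '.' = 0x2E → acc = 0x61
  ',' = 0x2C → acc = 0x4D
  '2' = 0x32 → acc = 0x7F
  '9' = 0x39 → acc = 0x46
  '9' = 0x39 → acc = 0x7F
  '3' = 0x33 → acc = 0x4C
  ',' = 0x2C → acc = 0x60
  '7' = 0x37 → acc = 0x57
  '0' = 0x30 → acc = 0x67
  '9' = 0x39 → acc = 0x5E
  '6' = 0x36 → acc = 0x68
Checksum = 0x68.

68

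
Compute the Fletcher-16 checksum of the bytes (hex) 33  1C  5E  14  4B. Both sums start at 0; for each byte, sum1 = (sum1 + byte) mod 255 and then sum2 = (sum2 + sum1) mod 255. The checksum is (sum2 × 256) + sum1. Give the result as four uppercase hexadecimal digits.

FE0D

Running sums (mod 255):
  after byte 0 (33): sum1=51, sum2=51
  after byte 1 (1C): sum1=79, sum2=130
  after byte 2 (5E): sum1=173, sum2=48
  after byte 3 (14): sum1=193, sum2=241
  after byte 4 (4B): sum1=13, sum2=254
Checksum = sum2·256 + sum1 = 254·256 + 13 = 65037 = 0xFE0D.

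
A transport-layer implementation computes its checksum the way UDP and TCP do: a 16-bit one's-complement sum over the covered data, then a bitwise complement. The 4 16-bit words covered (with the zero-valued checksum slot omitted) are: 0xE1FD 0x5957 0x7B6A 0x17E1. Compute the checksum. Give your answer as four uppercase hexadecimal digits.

One's-complement addition (fold any carry out of bit 15 back into bit 0):
  0xE1FD + 0x5957 = 0x13B54 → wrap carry → 0x3B55
  0x3B55 + 0x7B6A = 0x0B6BF
  0xB6BF + 0x17E1 = 0x0CEA0
One's-complement sum = 0xCEA0.
Checksum = ~0xCEA0 & 0xFFFF = 0x315F.

315F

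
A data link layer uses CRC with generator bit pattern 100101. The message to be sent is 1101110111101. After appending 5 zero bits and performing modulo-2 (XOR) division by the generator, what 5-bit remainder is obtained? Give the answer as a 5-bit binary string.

10000

Append 5 zeros: 110111011110100000. Divide by 100101 (XOR where the leading bit is 1):
  pos 0: 110111 XOR 100101 = 010010
  pos 1: 100100 XOR 100101 = 000001
  pos 6: 111110 XOR 100101 = 011011
  pos 7: 110111 XOR 100101 = 010010
  pos 8: 100100 XOR 100101 = 000001
Remainder (last 5 bits) = 10000. This is the CRC / FCS.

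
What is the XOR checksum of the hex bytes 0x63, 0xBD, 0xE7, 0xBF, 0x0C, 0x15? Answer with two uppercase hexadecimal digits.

XOR the bytes together:
  start with 0x63
  0x63 ⊕ 0xBD = 0xDE
  0xDE ⊕ 0xE7 = 0x39
  0x39 ⊕ 0xBF = 0x86
  0x86 ⊕ 0x0C = 0x8A
  0x8A ⊕ 0x15 = 0x9F

9F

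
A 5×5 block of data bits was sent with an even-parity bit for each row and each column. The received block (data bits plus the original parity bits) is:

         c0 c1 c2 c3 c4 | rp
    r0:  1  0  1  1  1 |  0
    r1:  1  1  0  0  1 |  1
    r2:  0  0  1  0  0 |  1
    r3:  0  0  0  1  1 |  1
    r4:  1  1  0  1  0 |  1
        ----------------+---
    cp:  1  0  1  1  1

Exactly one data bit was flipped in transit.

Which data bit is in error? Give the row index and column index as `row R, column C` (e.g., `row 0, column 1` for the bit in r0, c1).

row 3, column 2

Recompute each row's even parity and compare to rp:
  r0: data parity 0, sent rp 0 → ok
  r1: data parity 1, sent rp 1 → ok
  r2: data parity 1, sent rp 1 → ok
  r3: data parity 0, sent rp 1 → mismatch
  r4: data parity 1, sent rp 1 → ok
Recompute each column's even parity and compare to cp:
  c0: data parity 1, sent cp 1 → ok
  c1: data parity 0, sent cp 0 → ok
  c2: data parity 0, sent cp 1 → mismatch
  c3: data parity 1, sent cp 1 → ok
  c4: data parity 1, sent cp 1 → ok
Exactly one row (r3) and one column (c2) fail → the flipped bit is at their intersection.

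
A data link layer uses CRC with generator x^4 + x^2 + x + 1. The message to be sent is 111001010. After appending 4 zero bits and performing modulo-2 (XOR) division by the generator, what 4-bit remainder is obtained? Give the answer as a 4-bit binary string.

1110

Append 4 zeros: 1110010100000. Divide by 10111 (XOR where the leading bit is 1):
  pos 0: 11100 XOR 10111 = 01011
  pos 1: 10111 XOR 10111 = 00000
  pos 7: 10000 XOR 10111 = 00111
Remainder (last 4 bits) = 1110. This is the CRC / FCS.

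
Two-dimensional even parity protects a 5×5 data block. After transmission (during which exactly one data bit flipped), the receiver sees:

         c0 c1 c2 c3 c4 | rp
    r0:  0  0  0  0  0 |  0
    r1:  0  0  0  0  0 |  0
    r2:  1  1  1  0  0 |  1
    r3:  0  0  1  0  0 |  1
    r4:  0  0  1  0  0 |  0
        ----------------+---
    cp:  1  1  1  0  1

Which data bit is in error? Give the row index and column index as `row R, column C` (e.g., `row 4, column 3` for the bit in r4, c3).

Recompute each row's even parity and compare to rp:
  r0: data parity 0, sent rp 0 → ok
  r1: data parity 0, sent rp 0 → ok
  r2: data parity 1, sent rp 1 → ok
  r3: data parity 1, sent rp 1 → ok
  r4: data parity 1, sent rp 0 → mismatch
Recompute each column's even parity and compare to cp:
  c0: data parity 1, sent cp 1 → ok
  c1: data parity 1, sent cp 1 → ok
  c2: data parity 1, sent cp 1 → ok
  c3: data parity 0, sent cp 0 → ok
  c4: data parity 0, sent cp 1 → mismatch
Exactly one row (r4) and one column (c4) fail → the flipped bit is at their intersection.

row 4, column 4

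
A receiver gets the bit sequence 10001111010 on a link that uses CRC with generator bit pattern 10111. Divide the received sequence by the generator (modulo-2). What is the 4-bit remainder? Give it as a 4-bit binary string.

0000

Modulo-2 division of 10001111010 by 10111:
  pos 0: 10001 XOR 10111 = 00110
  pos 2: 11011 XOR 10111 = 01100
  pos 3: 11001 XOR 10111 = 01110
  pos 4: 11100 XOR 10111 = 01011
  pos 5: 10111 XOR 10111 = 00000
Remainder = 0000 (zero — the frame passes the CRC check).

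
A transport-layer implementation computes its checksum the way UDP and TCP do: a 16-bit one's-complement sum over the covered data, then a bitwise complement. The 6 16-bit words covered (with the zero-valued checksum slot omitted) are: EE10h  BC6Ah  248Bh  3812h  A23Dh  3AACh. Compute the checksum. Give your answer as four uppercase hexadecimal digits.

One's-complement addition (fold any carry out of bit 15 back into bit 0):
  0xEE10 + 0xBC6A = 0x1AA7A → wrap carry → 0xAA7B
  0xAA7B + 0x248B = 0x0CF06
  0xCF06 + 0x3812 = 0x10718 → wrap carry → 0x0719
  0x0719 + 0xA23D = 0x0A956
  0xA956 + 0x3AAC = 0x0E402
One's-complement sum = 0xE402.
Checksum = ~0xE402 & 0xFFFF = 0x1BFD.

1BFD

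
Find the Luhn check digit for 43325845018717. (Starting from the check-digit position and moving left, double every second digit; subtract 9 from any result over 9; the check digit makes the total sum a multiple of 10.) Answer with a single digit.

Partial digits right→left: 7 1 7 8 1 0 5 4 8 5 2 3 3 4
Double every second digit counting from the check-digit position (so the 1st, 3rd, 5th, ... of the partial from the right).
  doubled (with −9 where >9): 5 5 2 1 7 4 6 → sum 30
  kept as-is: 1 8 0 4 5 3 4 → sum 25
Total = 30 + 25 = 55.
Check digit = (10 − (55 mod 10)) mod 10 = 5.

5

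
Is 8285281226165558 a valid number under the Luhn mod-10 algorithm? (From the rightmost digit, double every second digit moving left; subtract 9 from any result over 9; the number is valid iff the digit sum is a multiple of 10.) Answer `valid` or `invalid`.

From the right, keep odd positions and double even positions (subtract 9 from any doubled value over 9):
  doubled (positions 2,4,...): 1 1 2 4 2 4 7 7 → sum 28
  kept (positions 1,3,...): 8 5 6 6 2 8 5 2 → sum 42
Total = 70.
70 mod 10 = 0, so the number is valid.

valid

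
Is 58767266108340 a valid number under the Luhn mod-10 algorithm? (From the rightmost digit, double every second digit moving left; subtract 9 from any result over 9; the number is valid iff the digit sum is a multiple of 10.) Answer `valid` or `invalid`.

From the right, keep odd positions and double even positions (subtract 9 from any doubled value over 9):
  doubled (positions 2,4,...): 8 7 2 3 5 5 1 → sum 31
  kept (positions 1,3,...): 0 3 0 6 2 6 8 → sum 25
Total = 56.
56 mod 10 = 6, so the number is invalid.

invalid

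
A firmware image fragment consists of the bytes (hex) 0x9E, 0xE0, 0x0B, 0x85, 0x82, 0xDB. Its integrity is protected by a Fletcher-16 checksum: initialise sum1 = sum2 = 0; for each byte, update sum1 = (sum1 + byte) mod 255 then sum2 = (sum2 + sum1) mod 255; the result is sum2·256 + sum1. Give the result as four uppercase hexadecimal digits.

Running sums (mod 255):
  after byte 0 (0x9E): sum1=158, sum2=158
  after byte 1 (0xE0): sum1=127, sum2=30
  after byte 2 (0x0B): sum1=138, sum2=168
  after byte 3 (0x85): sum1=16, sum2=184
  after byte 4 (0x82): sum1=146, sum2=75
  after byte 5 (0xDB): sum1=110, sum2=185
Checksum = sum2·256 + sum1 = 185·256 + 110 = 47470 = 0xB96E.

B96E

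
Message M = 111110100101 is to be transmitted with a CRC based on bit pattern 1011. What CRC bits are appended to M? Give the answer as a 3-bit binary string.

000

Append 3 zeros: 111110100101000. Divide by 1011 (XOR where the leading bit is 1):
  pos 0: 1111 XOR 1011 = 0100
  pos 1: 1001 XOR 1011 = 0010
  pos 3: 1001 XOR 1011 = 0010
  pos 5: 1000 XOR 1011 = 0011
  pos 7: 1110 XOR 1011 = 0101
  pos 8: 1011 XOR 1011 = 0000
Remainder (last 3 bits) = 000. This is the CRC / FCS.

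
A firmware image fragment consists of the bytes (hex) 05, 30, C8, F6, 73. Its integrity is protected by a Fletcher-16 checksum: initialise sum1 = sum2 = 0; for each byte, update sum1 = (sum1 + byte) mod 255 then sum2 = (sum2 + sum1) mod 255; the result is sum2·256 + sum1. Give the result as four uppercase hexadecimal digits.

9568

Running sums (mod 255):
  after byte 0 (05): sum1=5, sum2=5
  after byte 1 (30): sum1=53, sum2=58
  after byte 2 (C8): sum1=253, sum2=56
  after byte 3 (F6): sum1=244, sum2=45
  after byte 4 (73): sum1=104, sum2=149
Checksum = sum2·256 + sum1 = 149·256 + 104 = 38248 = 0x9568.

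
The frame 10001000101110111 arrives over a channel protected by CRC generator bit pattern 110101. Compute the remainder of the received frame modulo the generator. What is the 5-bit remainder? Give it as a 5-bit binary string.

10101

Modulo-2 division of 10001000101110111 by 110101:
  pos 0: 100010 XOR 110101 = 010111
  pos 1: 101110 XOR 110101 = 011011
  pos 2: 110110 XOR 110101 = 000011
  pos 6: 111011 XOR 110101 = 001110
  pos 8: 111010 XOR 110101 = 001111
  pos 10: 111111 XOR 110101 = 001010
Remainder = 10101 (nonzero — an error is detected).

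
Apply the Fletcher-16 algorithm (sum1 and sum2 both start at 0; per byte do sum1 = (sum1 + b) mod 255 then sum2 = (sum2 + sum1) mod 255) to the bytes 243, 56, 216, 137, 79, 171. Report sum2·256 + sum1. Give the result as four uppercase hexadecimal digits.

1B89

Running sums (mod 255):
  after byte 0 (243): sum1=243, sum2=243
  after byte 1 (56): sum1=44, sum2=32
  after byte 2 (216): sum1=5, sum2=37
  after byte 3 (137): sum1=142, sum2=179
  after byte 4 (79): sum1=221, sum2=145
  after byte 5 (171): sum1=137, sum2=27
Checksum = sum2·256 + sum1 = 27·256 + 137 = 7049 = 0x1B89.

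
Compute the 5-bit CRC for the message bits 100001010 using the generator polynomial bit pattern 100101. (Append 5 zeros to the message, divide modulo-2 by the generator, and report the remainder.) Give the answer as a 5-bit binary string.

Append 5 zeros: 10000101000000. Divide by 100101 (XOR where the leading bit is 1):
  pos 0: 100001 XOR 100101 = 000100
  pos 3: 100010 XOR 100101 = 000111
  pos 6: 111000 XOR 100101 = 011101
  pos 7: 111010 XOR 100101 = 011111
  pos 8: 111110 XOR 100101 = 011011
Remainder (last 5 bits) = 11011. This is the CRC / FCS.

11011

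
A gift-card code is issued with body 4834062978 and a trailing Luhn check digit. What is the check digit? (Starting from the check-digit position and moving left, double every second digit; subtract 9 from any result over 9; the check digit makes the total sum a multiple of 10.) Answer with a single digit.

0

Partial digits right→left: 8 7 9 2 6 0 4 3 8 4
Double every second digit counting from the check-digit position (so the 1st, 3rd, 5th, ... of the partial from the right).
  doubled (with −9 where >9): 7 9 3 8 7 → sum 34
  kept as-is: 7 2 0 3 4 → sum 16
Total = 34 + 16 = 50.
Check digit = (10 − (50 mod 10)) mod 10 = 0.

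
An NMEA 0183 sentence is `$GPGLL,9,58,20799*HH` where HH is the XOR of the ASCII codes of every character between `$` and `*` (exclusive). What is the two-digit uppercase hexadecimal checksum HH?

XOR the ASCII codes of the payload characters:
  'G' = 0x47 → acc = 0x47
  'P' = 0x50 → acc = 0x17
  'G' = 0x47 → acc = 0x50
  'L' = 0x4C → acc = 0x1C
  'L' = 0x4C → acc = 0x50
  ',' = 0x2C → acc = 0x7C
  '9' = 0x39 → acc = 0x45
  ',' = 0x2C → acc = 0x69
  '5' = 0x35 → acc = 0x5C
  '8' = 0x38 → acc = 0x64
  ',' = 0x2C → acc = 0x48
  '2' = 0x32 → acc = 0x7A
  '0' = 0x30 → acc = 0x4A
  '7' = 0x37 → acc = 0x7D
  '9' = 0x39 → acc = 0x44
  '9' = 0x39 → acc = 0x7D
Checksum = 0x7D.

7D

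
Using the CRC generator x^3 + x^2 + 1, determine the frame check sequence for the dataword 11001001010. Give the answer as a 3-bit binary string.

000

Append 3 zeros: 11001001010000. Divide by 1101 (XOR where the leading bit is 1):
  pos 0: 1100 XOR 1101 = 0001
  pos 3: 1100 XOR 1101 = 0001
  pos 6: 1101 XOR 1101 = 0000
Remainder (last 3 bits) = 000. This is the CRC / FCS.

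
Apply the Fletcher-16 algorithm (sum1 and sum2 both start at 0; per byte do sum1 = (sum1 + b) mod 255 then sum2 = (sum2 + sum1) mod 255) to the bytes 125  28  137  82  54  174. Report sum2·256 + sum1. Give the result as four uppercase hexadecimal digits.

Running sums (mod 255):
  after byte 0 (125): sum1=125, sum2=125
  after byte 1 (28): sum1=153, sum2=23
  after byte 2 (137): sum1=35, sum2=58
  after byte 3 (82): sum1=117, sum2=175
  after byte 4 (54): sum1=171, sum2=91
  after byte 5 (174): sum1=90, sum2=181
Checksum = sum2·256 + sum1 = 181·256 + 90 = 46426 = 0xB55A.

B55A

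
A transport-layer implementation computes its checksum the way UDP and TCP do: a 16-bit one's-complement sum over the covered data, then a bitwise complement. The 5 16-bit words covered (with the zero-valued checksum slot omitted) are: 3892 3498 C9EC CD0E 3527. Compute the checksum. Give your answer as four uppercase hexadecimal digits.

One's-complement addition (fold any carry out of bit 15 back into bit 0):
  0x3892 + 0x3498 = 0x06D2A
  0x6D2A + 0xC9EC = 0x13716 → wrap carry → 0x3717
  0x3717 + 0xCD0E = 0x10425 → wrap carry → 0x0426
  0x0426 + 0x3527 = 0x0394D
One's-complement sum = 0x394D.
Checksum = ~0x394D & 0xFFFF = 0xC6B2.

C6B2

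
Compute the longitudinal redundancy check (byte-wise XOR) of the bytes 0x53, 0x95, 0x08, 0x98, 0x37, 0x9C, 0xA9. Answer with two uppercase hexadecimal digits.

54

XOR the bytes together:
  start with 0x53
  0x53 ⊕ 0x95 = 0xC6
  0xC6 ⊕ 0x08 = 0xCE
  0xCE ⊕ 0x98 = 0x56
  0x56 ⊕ 0x37 = 0x61
  0x61 ⊕ 0x9C = 0xFD
  0xFD ⊕ 0xA9 = 0x54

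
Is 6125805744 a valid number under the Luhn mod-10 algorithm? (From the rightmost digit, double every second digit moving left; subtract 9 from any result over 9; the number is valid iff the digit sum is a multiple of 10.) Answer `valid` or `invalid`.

From the right, keep odd positions and double even positions (subtract 9 from any doubled value over 9):
  doubled (positions 2,4,...): 8 1 7 4 3 → sum 23
  kept (positions 1,3,...): 4 7 0 5 1 → sum 17
Total = 40.
40 mod 10 = 0, so the number is valid.

valid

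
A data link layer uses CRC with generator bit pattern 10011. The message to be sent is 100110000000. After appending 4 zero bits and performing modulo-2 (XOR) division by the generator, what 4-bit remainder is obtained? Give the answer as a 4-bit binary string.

Append 4 zeros: 1001100000000000. Divide by 10011 (XOR where the leading bit is 1):
  pos 0: 10011 XOR 10011 = 00000
Remainder (last 4 bits) = 0000. This is the CRC / FCS.

0000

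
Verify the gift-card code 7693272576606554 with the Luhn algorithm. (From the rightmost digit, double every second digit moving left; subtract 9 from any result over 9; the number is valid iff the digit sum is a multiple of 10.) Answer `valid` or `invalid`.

valid

From the right, keep odd positions and double even positions (subtract 9 from any doubled value over 9):
  doubled (positions 2,4,...): 1 3 3 5 4 4 9 5 → sum 34
  kept (positions 1,3,...): 4 5 0 6 5 7 3 6 → sum 36
Total = 70.
70 mod 10 = 0, so the number is valid.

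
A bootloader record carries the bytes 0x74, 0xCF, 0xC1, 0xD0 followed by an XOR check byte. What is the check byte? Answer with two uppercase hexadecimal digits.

XOR the bytes together:
  start with 0x74
  0x74 ⊕ 0xCF = 0xBB
  0xBB ⊕ 0xC1 = 0x7A
  0x7A ⊕ 0xD0 = 0xAA

AA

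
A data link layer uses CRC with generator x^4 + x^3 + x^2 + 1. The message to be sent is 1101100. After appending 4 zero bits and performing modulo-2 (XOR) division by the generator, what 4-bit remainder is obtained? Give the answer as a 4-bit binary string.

0011

Append 4 zeros: 11011000000. Divide by 11101 (XOR where the leading bit is 1):
  pos 0: 11011 XOR 11101 = 00110
  pos 2: 11000 XOR 11101 = 00101
  pos 4: 10100 XOR 11101 = 01001
  pos 5: 10010 XOR 11101 = 01111
  pos 6: 11110 XOR 11101 = 00011
Remainder (last 4 bits) = 0011. This is the CRC / FCS.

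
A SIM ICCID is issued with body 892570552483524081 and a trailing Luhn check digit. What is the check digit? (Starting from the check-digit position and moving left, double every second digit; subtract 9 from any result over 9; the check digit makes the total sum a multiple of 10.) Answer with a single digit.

Partial digits right→left: 1 8 0 4 2 5 3 8 4 2 5 5 0 7 5 2 9 8
Double every second digit counting from the check-digit position (so the 1st, 3rd, 5th, ... of the partial from the right).
  doubled (with −9 where >9): 2 0 4 6 8 1 0 1 9 → sum 31
  kept as-is: 8 4 5 8 2 5 7 2 8 → sum 49
Total = 31 + 49 = 80.
Check digit = (10 − (80 mod 10)) mod 10 = 0.

0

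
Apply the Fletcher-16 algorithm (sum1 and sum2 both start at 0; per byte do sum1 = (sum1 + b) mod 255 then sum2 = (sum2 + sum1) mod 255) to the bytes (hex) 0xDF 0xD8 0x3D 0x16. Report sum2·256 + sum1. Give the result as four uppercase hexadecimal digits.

Running sums (mod 255):
  after byte 0 (0xDF): sum1=223, sum2=223
  after byte 1 (0xD8): sum1=184, sum2=152
  after byte 2 (0x3D): sum1=245, sum2=142
  after byte 3 (0x16): sum1=12, sum2=154
Checksum = sum2·256 + sum1 = 154·256 + 12 = 39436 = 0x9A0C.

9A0C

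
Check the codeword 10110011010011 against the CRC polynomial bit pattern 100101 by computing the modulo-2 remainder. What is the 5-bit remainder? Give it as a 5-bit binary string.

00111

Modulo-2 division of 10110011010011 by 100101:
  pos 0: 101100 XOR 100101 = 001001
  pos 2: 100111 XOR 100101 = 000010
  pos 6: 100100 XOR 100101 = 000001
Remainder = 00111 (nonzero — an error is detected).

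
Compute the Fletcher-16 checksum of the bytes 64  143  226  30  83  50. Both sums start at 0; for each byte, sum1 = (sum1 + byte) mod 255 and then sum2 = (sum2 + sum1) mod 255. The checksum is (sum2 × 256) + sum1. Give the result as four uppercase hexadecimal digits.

0E56

Running sums (mod 255):
  after byte 0 (64): sum1=64, sum2=64
  after byte 1 (143): sum1=207, sum2=16
  after byte 2 (226): sum1=178, sum2=194
  after byte 3 (30): sum1=208, sum2=147
  after byte 4 (83): sum1=36, sum2=183
  after byte 5 (50): sum1=86, sum2=14
Checksum = sum2·256 + sum1 = 14·256 + 86 = 3670 = 0x0E56.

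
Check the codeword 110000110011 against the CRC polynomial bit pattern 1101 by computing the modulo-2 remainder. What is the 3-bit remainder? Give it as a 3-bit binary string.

Modulo-2 division of 110000110011 by 1101:
  pos 0: 1100 XOR 1101 = 0001
  pos 3: 1001 XOR 1101 = 0100
  pos 4: 1001 XOR 1101 = 0100
  pos 5: 1000 XOR 1101 = 0101
  pos 6: 1010 XOR 1101 = 0111
  pos 7: 1111 XOR 1101 = 0010
Remainder = 101 (nonzero — an error is detected).

101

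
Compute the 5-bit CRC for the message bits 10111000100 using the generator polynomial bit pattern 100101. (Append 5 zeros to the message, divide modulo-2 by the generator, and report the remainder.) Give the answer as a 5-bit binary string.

Append 5 zeros: 1011100010000000. Divide by 100101 (XOR where the leading bit is 1):
  pos 0: 101110 XOR 100101 = 001011
  pos 2: 101100 XOR 100101 = 001001
  pos 4: 100110 XOR 100101 = 000011
  pos 8: 110000 XOR 100101 = 010101
  pos 9: 101010 XOR 100101 = 001111
Remainder (last 5 bits) = 11110. This is the CRC / FCS.

11110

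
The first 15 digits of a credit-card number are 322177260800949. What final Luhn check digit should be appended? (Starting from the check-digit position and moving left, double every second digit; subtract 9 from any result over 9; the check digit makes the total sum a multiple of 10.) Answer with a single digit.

Partial digits right→left: 9 4 9 0 0 8 0 6 2 7 7 1 2 2 3
Double every second digit counting from the check-digit position (so the 1st, 3rd, 5th, ... of the partial from the right).
  doubled (with −9 where >9): 9 9 0 0 4 5 4 6 → sum 37
  kept as-is: 4 0 8 6 7 1 2 → sum 28
Total = 37 + 28 = 65.
Check digit = (10 − (65 mod 10)) mod 10 = 5.

5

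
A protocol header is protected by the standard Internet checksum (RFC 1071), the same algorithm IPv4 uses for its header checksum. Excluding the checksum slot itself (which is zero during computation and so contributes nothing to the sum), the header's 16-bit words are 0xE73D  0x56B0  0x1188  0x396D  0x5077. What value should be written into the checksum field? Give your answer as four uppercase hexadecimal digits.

26A5

One's-complement addition (fold any carry out of bit 15 back into bit 0):
  0xE73D + 0x56B0 = 0x13DED → wrap carry → 0x3DEE
  0x3DEE + 0x1188 = 0x04F76
  0x4F76 + 0x396D = 0x088E3
  0x88E3 + 0x5077 = 0x0D95A
One's-complement sum = 0xD95A.
Checksum = ~0xD95A & 0xFFFF = 0x26A5.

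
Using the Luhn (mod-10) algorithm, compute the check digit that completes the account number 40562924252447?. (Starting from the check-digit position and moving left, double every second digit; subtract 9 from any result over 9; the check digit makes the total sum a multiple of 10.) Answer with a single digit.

Partial digits right→left: 7 4 4 2 5 2 4 2 9 2 6 5 0 4
Double every second digit counting from the check-digit position (so the 1st, 3rd, 5th, ... of the partial from the right).
  doubled (with −9 where >9): 5 8 1 8 9 3 0 → sum 34
  kept as-is: 4 2 2 2 2 5 4 → sum 21
Total = 34 + 21 = 55.
Check digit = (10 − (55 mod 10)) mod 10 = 5.

5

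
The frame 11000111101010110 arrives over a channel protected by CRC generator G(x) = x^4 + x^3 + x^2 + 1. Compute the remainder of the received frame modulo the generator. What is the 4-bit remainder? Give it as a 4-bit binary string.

Modulo-2 division of 11000111101010110 by 11101:
  pos 0: 11000 XOR 11101 = 00101
  pos 2: 10111 XOR 11101 = 01010
  pos 3: 10101 XOR 11101 = 01000
  pos 4: 10001 XOR 11101 = 01100
  pos 5: 11000 XOR 11101 = 00101
  pos 7: 10110 XOR 11101 = 01011
  pos 8: 10111 XOR 11101 = 01010
  pos 9: 10100 XOR 11101 = 01001
  pos 10: 10011 XOR 11101 = 01110
  pos 11: 11101 XOR 11101 = 00000
Remainder = 0000 (zero — the frame passes the CRC check).

0000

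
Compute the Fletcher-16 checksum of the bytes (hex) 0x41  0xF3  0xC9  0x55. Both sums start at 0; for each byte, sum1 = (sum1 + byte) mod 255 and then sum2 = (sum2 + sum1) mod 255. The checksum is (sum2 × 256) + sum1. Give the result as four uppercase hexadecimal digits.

C954

Running sums (mod 255):
  after byte 0 (0x41): sum1=65, sum2=65
  after byte 1 (0xF3): sum1=53, sum2=118
  after byte 2 (0xC9): sum1=254, sum2=117
  after byte 3 (0x55): sum1=84, sum2=201
Checksum = sum2·256 + sum1 = 201·256 + 84 = 51540 = 0xC954.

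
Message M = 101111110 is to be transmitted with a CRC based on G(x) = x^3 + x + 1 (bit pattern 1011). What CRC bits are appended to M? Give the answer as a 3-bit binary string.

101

Append 3 zeros: 101111110000. Divide by 1011 (XOR where the leading bit is 1):
  pos 0: 1011 XOR 1011 = 0000
  pos 4: 1111 XOR 1011 = 0100
  pos 5: 1000 XOR 1011 = 0011
  pos 7: 1100 XOR 1011 = 0111
  pos 8: 1110 XOR 1011 = 0101
Remainder (last 3 bits) = 101. This is the CRC / FCS.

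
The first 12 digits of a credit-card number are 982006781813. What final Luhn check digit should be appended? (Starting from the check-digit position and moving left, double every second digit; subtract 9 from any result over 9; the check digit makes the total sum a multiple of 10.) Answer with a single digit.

Partial digits right→left: 3 1 8 1 8 7 6 0 0 2 8 9
Double every second digit counting from the check-digit position (so the 1st, 3rd, 5th, ... of the partial from the right).
  doubled (with −9 where >9): 6 7 7 3 0 7 → sum 30
  kept as-is: 1 1 7 0 2 9 → sum 20
Total = 30 + 20 = 50.
Check digit = (10 − (50 mod 10)) mod 10 = 0.

0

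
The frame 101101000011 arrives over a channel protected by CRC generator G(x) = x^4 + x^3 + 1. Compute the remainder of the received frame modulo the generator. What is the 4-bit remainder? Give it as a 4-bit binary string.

Modulo-2 division of 101101000011 by 11001:
  pos 0: 10110 XOR 11001 = 01111
  pos 1: 11111 XOR 11001 = 00110
  pos 3: 11000 XOR 11001 = 00001
  pos 7: 10011 XOR 11001 = 01010
Remainder = 1010 (nonzero — an error is detected).

1010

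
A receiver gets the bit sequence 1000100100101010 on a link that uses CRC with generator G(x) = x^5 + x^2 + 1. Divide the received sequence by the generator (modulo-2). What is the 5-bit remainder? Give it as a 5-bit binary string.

Modulo-2 division of 1000100100101010 by 100101:
  pos 0: 100010 XOR 100101 = 000111
  pos 3: 111010 XOR 100101 = 011111
  pos 4: 111110 XOR 100101 = 011011
  pos 5: 110111 XOR 100101 = 010010
  pos 6: 100100 XOR 100101 = 000001
Remainder = 11010 (nonzero — an error is detected).

11010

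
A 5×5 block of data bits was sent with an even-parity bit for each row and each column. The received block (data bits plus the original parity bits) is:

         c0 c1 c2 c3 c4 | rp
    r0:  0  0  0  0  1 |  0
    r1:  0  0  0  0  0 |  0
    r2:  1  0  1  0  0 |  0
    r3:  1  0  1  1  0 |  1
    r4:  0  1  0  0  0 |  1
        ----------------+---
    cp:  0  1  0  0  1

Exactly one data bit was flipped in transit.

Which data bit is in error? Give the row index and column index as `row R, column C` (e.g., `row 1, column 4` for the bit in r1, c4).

Recompute each row's even parity and compare to rp:
  r0: data parity 1, sent rp 0 → mismatch
  r1: data parity 0, sent rp 0 → ok
  r2: data parity 0, sent rp 0 → ok
  r3: data parity 1, sent rp 1 → ok
  r4: data parity 1, sent rp 1 → ok
Recompute each column's even parity and compare to cp:
  c0: data parity 0, sent cp 0 → ok
  c1: data parity 1, sent cp 1 → ok
  c2: data parity 0, sent cp 0 → ok
  c3: data parity 1, sent cp 0 → mismatch
  c4: data parity 1, sent cp 1 → ok
Exactly one row (r0) and one column (c3) fail → the flipped bit is at their intersection.

row 0, column 3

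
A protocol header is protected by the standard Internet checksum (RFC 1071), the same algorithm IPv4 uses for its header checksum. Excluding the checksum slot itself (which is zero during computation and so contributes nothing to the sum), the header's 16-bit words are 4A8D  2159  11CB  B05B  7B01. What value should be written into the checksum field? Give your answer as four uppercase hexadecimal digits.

56F1

One's-complement addition (fold any carry out of bit 15 back into bit 0):
  0x4A8D + 0x2159 = 0x06BE6
  0x6BE6 + 0x11CB = 0x07DB1
  0x7DB1 + 0xB05B = 0x12E0C → wrap carry → 0x2E0D
  0x2E0D + 0x7B01 = 0x0A90E
One's-complement sum = 0xA90E.
Checksum = ~0xA90E & 0xFFFF = 0x56F1.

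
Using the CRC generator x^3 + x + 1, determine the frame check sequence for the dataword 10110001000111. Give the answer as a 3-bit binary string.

Append 3 zeros: 10110001000111000. Divide by 1011 (XOR where the leading bit is 1):
  pos 0: 1011 XOR 1011 = 0000
  pos 7: 1000 XOR 1011 = 0011
  pos 9: 1111 XOR 1011 = 0100
  pos 10: 1001 XOR 1011 = 0010
  pos 12: 1000 XOR 1011 = 0011
Remainder (last 3 bits) = 110. This is the CRC / FCS.

110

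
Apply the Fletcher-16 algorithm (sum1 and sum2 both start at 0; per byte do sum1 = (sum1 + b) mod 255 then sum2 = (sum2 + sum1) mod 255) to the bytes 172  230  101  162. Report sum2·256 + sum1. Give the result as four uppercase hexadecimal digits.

D49B

Running sums (mod 255):
  after byte 0 (172): sum1=172, sum2=172
  after byte 1 (230): sum1=147, sum2=64
  after byte 2 (101): sum1=248, sum2=57
  after byte 3 (162): sum1=155, sum2=212
Checksum = sum2·256 + sum1 = 212·256 + 155 = 54427 = 0xD49B.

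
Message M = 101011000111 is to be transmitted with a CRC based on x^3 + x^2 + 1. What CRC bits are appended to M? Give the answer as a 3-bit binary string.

Append 3 zeros: 101011000111000. Divide by 1101 (XOR where the leading bit is 1):
  pos 0: 1010 XOR 1101 = 0111
  pos 1: 1111 XOR 1101 = 0010
  pos 3: 1010 XOR 1101 = 0111
  pos 4: 1110 XOR 1101 = 0011
  pos 6: 1101 XOR 1101 = 0000
  pos 10: 1100 XOR 1101 = 0001
Remainder (last 3 bits) = 010. This is the CRC / FCS.

010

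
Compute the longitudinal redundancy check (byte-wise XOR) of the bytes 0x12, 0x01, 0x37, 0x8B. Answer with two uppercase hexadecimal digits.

AF

XOR the bytes together:
  start with 0x12
  0x12 ⊕ 0x01 = 0x13
  0x13 ⊕ 0x37 = 0x24
  0x24 ⊕ 0x8B = 0xAF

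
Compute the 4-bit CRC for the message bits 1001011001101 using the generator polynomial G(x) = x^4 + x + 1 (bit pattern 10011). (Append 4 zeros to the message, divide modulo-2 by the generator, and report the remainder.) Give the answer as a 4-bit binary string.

Append 4 zeros: 10010110011010000. Divide by 10011 (XOR where the leading bit is 1):
  pos 0: 10010 XOR 10011 = 00001
  pos 4: 11100 XOR 10011 = 01111
  pos 5: 11111 XOR 10011 = 01100
  pos 6: 11001 XOR 10011 = 01010
  pos 7: 10100 XOR 10011 = 00111
  pos 9: 11110 XOR 10011 = 01101
  pos 10: 11010 XOR 10011 = 01001
  pos 11: 10010 XOR 10011 = 00001
Remainder (last 4 bits) = 0010. This is the CRC / FCS.

0010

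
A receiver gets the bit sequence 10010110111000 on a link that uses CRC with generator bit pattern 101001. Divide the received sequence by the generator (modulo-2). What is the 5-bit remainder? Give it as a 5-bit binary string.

Modulo-2 division of 10010110111000 by 101001:
  pos 0: 100101 XOR 101001 = 001100
  pos 2: 110010 XOR 101001 = 011011
  pos 3: 110111 XOR 101001 = 011110
  pos 4: 111101 XOR 101001 = 010100
  pos 5: 101001 XOR 101001 = 000000
Remainder = 00000 (zero — the frame passes the CRC check).

00000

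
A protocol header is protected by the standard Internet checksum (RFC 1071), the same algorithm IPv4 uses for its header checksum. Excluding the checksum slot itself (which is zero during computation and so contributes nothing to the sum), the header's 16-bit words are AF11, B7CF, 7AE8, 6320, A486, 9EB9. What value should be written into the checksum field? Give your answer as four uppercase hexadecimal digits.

77D5

One's-complement addition (fold any carry out of bit 15 back into bit 0):
  0xAF11 + 0xB7CF = 0x166E0 → wrap carry → 0x66E1
  0x66E1 + 0x7AE8 = 0x0E1C9
  0xE1C9 + 0x6320 = 0x144E9 → wrap carry → 0x44EA
  0x44EA + 0xA486 = 0x0E970
  0xE970 + 0x9EB9 = 0x18829 → wrap carry → 0x882A
One's-complement sum = 0x882A.
Checksum = ~0x882A & 0xFFFF = 0x77D5.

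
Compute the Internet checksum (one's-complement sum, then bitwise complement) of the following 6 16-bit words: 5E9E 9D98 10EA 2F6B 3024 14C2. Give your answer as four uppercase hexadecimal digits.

7E8D

One's-complement addition (fold any carry out of bit 15 back into bit 0):
  0x5E9E + 0x9D98 = 0x0FC36
  0xFC36 + 0x10EA = 0x10D20 → wrap carry → 0x0D21
  0x0D21 + 0x2F6B = 0x03C8C
  0x3C8C + 0x3024 = 0x06CB0
  0x6CB0 + 0x14C2 = 0x08172
One's-complement sum = 0x8172.
Checksum = ~0x8172 & 0xFFFF = 0x7E8D.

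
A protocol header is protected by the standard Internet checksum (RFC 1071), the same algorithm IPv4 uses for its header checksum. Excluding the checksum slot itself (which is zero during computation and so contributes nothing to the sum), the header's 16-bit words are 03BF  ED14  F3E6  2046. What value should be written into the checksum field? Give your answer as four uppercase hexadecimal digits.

FAFE

One's-complement addition (fold any carry out of bit 15 back into bit 0):
  0x03BF + 0xED14 = 0x0F0D3
  0xF0D3 + 0xF3E6 = 0x1E4B9 → wrap carry → 0xE4BA
  0xE4BA + 0x2046 = 0x10500 → wrap carry → 0x0501
One's-complement sum = 0x0501.
Checksum = ~0x0501 & 0xFFFF = 0xFAFE.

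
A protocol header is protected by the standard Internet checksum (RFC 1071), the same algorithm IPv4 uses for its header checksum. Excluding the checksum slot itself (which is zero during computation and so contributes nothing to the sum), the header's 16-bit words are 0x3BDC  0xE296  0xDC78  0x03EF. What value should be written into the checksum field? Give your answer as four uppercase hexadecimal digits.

One's-complement addition (fold any carry out of bit 15 back into bit 0):
  0x3BDC + 0xE296 = 0x11E72 → wrap carry → 0x1E73
  0x1E73 + 0xDC78 = 0x0FAEB
  0xFAEB + 0x03EF = 0x0FEDA
One's-complement sum = 0xFEDA.
Checksum = ~0xFEDA & 0xFFFF = 0x0125.

0125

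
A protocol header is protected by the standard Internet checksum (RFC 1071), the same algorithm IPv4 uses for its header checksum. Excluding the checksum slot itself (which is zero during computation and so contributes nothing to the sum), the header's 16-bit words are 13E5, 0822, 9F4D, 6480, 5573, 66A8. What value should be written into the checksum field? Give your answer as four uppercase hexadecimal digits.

One's-complement addition (fold any carry out of bit 15 back into bit 0):
  0x13E5 + 0x0822 = 0x01C07
  0x1C07 + 0x9F4D = 0x0BB54
  0xBB54 + 0x6480 = 0x11FD4 → wrap carry → 0x1FD5
  0x1FD5 + 0x5573 = 0x07548
  0x7548 + 0x66A8 = 0x0DBF0
One's-complement sum = 0xDBF0.
Checksum = ~0xDBF0 & 0xFFFF = 0x240F.

240F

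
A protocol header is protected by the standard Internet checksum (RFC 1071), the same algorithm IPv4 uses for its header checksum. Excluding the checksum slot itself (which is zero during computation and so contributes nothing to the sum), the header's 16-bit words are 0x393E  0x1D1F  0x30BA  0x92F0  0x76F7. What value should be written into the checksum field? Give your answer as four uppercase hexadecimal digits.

One's-complement addition (fold any carry out of bit 15 back into bit 0):
  0x393E + 0x1D1F = 0x0565D
  0x565D + 0x30BA = 0x08717
  0x8717 + 0x92F0 = 0x11A07 → wrap carry → 0x1A08
  0x1A08 + 0x76F7 = 0x090FF
One's-complement sum = 0x90FF.
Checksum = ~0x90FF & 0xFFFF = 0x6F00.

6F00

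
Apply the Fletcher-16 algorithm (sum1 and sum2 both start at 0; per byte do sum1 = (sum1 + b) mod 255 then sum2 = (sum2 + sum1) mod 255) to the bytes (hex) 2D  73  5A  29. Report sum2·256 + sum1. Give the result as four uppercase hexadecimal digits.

EC24

Running sums (mod 255):
  after byte 0 (2D): sum1=45, sum2=45
  after byte 1 (73): sum1=160, sum2=205
  after byte 2 (5A): sum1=250, sum2=200
  after byte 3 (29): sum1=36, sum2=236
Checksum = sum2·256 + sum1 = 236·256 + 36 = 60452 = 0xEC24.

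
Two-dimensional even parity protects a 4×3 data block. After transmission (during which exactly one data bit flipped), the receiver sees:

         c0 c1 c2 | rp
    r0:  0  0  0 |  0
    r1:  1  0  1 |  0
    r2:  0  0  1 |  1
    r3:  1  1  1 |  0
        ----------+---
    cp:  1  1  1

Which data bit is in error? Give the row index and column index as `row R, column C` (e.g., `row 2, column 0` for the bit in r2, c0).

row 3, column 0

Recompute each row's even parity and compare to rp:
  r0: data parity 0, sent rp 0 → ok
  r1: data parity 0, sent rp 0 → ok
  r2: data parity 1, sent rp 1 → ok
  r3: data parity 1, sent rp 0 → mismatch
Recompute each column's even parity and compare to cp:
  c0: data parity 0, sent cp 1 → mismatch
  c1: data parity 1, sent cp 1 → ok
  c2: data parity 1, sent cp 1 → ok
Exactly one row (r3) and one column (c0) fail → the flipped bit is at their intersection.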